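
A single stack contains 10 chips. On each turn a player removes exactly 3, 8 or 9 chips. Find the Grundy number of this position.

Grundy values for subtraction set {3, 8, 9}:
k:     0  1  2  3  4  5  6  7  8  9 10
g(k):  0  0  0  1  1  1  0  0  2  1  1
So g(10) = 1.

1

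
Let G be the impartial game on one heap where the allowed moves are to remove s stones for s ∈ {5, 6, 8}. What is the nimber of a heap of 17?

0

Compute g(0), g(1), … for moves {5, 6, 8}:
k:     0  1  2  3  4  5  6  7  8  9 10 11 12 13 14 15 16 17
g(k):  0  0  0  0  0  1  1  1  1  1  2  2  2  0  0  0  0  0
So g(17) = 0.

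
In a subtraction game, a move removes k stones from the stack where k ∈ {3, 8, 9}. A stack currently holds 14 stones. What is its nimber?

2

Build the Grundy sequence with g(k) = mex{g(k−s) : s ∈ {3, 8, 9}, s ≤ k}:
k:     0  1  2  3  4  5  6  7  8  9 10 11 12 13 14
g(k):  0  0  0  1  1  1  0  0  2  1  1  3  0  0  2
So g(14) = 2.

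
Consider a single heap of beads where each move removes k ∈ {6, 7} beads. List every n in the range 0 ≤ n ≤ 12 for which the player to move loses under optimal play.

0, 1, 2, 3, 4, 5

Compute g(0), g(1), … for moves {6, 7}:
k:     0  1  2  3  4  5  6  7  8  9 10 11 12
g(k):  0  0  0  0  0  0  1  1  1  1  1  1  2
The P-positions (g = 0) in 0..12 are 0, 1, 2, 3, 4, 5.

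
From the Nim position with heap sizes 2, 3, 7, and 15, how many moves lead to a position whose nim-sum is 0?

1

In binary:
  0010  (2)
  0011  (3)
  0111  (7)
  1111  (15)
  ----
  1001  (9)
The overall nim-sum is X = 9. A heap of size p has a winning move iff p XOR X < p (reduce it to p XOR X).
  2: 2 XOR 9 = 11 ≥ 2 — no move.
  3: 3 XOR 9 = 10 ≥ 3 — no move.
  7: 7 XOR 9 = 14 ≥ 7 — no move.
  15: 15 XOR 9 = 6 < 15 — winning move (to 6).
That gives 1 winning move.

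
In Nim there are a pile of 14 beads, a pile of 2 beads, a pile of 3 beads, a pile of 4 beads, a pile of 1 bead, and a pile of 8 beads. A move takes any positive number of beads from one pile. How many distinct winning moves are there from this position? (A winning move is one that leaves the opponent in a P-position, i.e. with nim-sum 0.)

3

Nim-sum: 14 ⊕ 2 ⊕ 3 ⊕ 4 ⊕ 1 ⊕ 8 = 2.
The overall nim-sum is X = 2. A pile of size p has a winning move iff p XOR X < p (reduce it to p XOR X).
  14: 14 XOR 2 = 12 < 14 — winning move (to 12).
  2: 2 XOR 2 = 0 < 2 — winning move (to 0).
  3: 3 XOR 2 = 1 < 3 — winning move (to 1).
  4: 4 XOR 2 = 6 ≥ 4 — no move.
  1: 1 XOR 2 = 3 ≥ 1 — no move.
  8: 8 XOR 2 = 10 ≥ 8 — no move.
That gives 3 winning moves.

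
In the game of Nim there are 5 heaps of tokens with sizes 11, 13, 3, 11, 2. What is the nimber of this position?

12

Compute the nim-sum pairwise:
11 ⊕ 13 = 6
6 ⊕ 3 = 5
5 ⊕ 11 = 14
14 ⊕ 2 = 12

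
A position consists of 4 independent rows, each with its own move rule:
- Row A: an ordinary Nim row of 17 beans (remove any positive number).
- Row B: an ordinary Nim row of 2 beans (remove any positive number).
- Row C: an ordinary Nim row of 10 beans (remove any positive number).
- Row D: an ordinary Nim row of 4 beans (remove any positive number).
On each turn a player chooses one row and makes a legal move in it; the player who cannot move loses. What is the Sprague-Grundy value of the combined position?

Row A is a plain Nim row of size 17, so its Grundy value is 17.
Row B is a plain Nim row of size 2, so its Grundy value is 2.
Row C is a plain Nim row of size 10, so its Grundy value is 10.
Row D is a plain Nim row of size 4, so its Grundy value is 4.
The value of a disjunctive sum is the nim-sum of the parts.
Combined value = 17 XOR 2 XOR 10 XOR 4 = 29.

29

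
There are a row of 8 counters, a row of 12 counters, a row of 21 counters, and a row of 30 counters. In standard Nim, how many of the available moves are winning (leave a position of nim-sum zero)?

Nim-sum: 8 ⊕ 12 ⊕ 21 ⊕ 30 = 15.
The overall nim-sum is X = 15. A row of size p has a winning move iff p XOR X < p (reduce it to p XOR X).
  8: 8 XOR 15 = 7 < 8 — winning move (to 7).
  12: 12 XOR 15 = 3 < 12 — winning move (to 3).
  21: 21 XOR 15 = 26 ≥ 21 — no move.
  30: 30 XOR 15 = 17 < 30 — winning move (to 17).
That gives 3 winning moves.

3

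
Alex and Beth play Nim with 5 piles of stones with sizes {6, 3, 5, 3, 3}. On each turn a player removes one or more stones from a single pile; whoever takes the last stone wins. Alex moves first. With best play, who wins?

Beth wins

Nim-sum: 6 ^ 3 ^ 5 ^ 3 ^ 3 = 0.
The nim-sum is 0, so this is a P-position: the player to move is in a losing position under optimal play; Alex is about to move from it and so loses — Beth wins.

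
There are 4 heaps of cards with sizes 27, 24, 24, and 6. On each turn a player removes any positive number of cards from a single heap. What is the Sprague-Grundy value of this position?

29

Nim-sum: 27 ⊕ 24 ⊕ 24 ⊕ 6 = 29.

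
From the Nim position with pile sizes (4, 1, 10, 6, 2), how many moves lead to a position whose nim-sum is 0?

1

Compute the nim-sum pairwise:
4 XOR 1 = 5
5 XOR 10 = 15
15 XOR 6 = 9
9 XOR 2 = 11
The overall nim-sum is X = 11. A pile of size p has a winning move iff p XOR X < p (reduce it to p XOR X).
  4: 4 XOR 11 = 15 ≥ 4 — no move.
  1: 1 XOR 11 = 10 ≥ 1 — no move.
  10: 10 XOR 11 = 1 < 10 — winning move (to 1).
  6: 6 XOR 11 = 13 ≥ 6 — no move.
  2: 2 XOR 11 = 9 ≥ 2 — no move.
That gives 1 winning move.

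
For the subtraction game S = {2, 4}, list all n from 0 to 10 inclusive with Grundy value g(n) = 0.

0, 1, 6, 7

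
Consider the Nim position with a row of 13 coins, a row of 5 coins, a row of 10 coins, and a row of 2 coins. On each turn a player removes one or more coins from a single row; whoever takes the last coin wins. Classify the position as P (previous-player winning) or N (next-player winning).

P-position

Nim-sum: 13 ⊕ 5 ⊕ 10 ⊕ 2 = 0.
The nim-sum is 0, so this is a P-position: the player to move is in a losing position under optimal play.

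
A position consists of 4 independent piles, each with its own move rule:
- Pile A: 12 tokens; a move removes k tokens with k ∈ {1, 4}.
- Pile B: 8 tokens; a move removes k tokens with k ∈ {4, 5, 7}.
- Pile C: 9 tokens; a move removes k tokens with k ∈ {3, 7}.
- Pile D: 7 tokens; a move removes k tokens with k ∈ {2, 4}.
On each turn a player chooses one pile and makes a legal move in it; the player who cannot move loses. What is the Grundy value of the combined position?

Grundy values for pile A (subtraction set {1, 4}):
g(0) = mex{} = 0
g(1) = mex{0} = 1
g(2) = mex{1} = 0
g(3) = mex{0} = 1
g(4) = mex{0,1} = 2
g(5) = mex{1,2} = 0
g(6) = mex{0} = 1
g(7) = mex{1} = 0
g(8) = mex{0,2} = 1
g(9) = mex{0,1} = 2
g(10) = mex{1,2} = 0
g(11) = mex{0} = 1
g(12) = mex{1} = 0
So g(12) = 0.
Grundy values for pile B (subtraction set {4, 5, 7}):
k:     0  1  2  3  4  5  6  7  8
g(k):  0  0  0  0  1  1  1  1  2
So g(8) = 2.
Build the Grundy sequence for pile C with g(k) = mex{g(k−s) : s ∈ {3, 7}, s ≤ k}:
g(0) = mex{} = 0
g(1) = mex{} = 0
g(2) = mex{} = 0
g(3) = mex{0} = 1
g(4) = mex{0} = 1
g(5) = mex{0} = 1
g(6) = mex{1} = 0
g(7) = mex{0,1} = 2
g(8) = mex{0,1} = 2
g(9) = mex{0} = 1
So g(9) = 1.
Build the Grundy sequence for pile D with g(k) = mex{g(k−s) : s ∈ {2, 4}, s ≤ k}:
k:     0  1  2  3  4  5  6  7
g(k):  0  0  1  1  2  2  0  0
So g(7) = 0.
By the Sprague-Grundy theorem, the Grundy value of a sum of independent games is the XOR of the component values.
Combined value = 0 ⊕ 2 ⊕ 1 ⊕ 0 = 3.

3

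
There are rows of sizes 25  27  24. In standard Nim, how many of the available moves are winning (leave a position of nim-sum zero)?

3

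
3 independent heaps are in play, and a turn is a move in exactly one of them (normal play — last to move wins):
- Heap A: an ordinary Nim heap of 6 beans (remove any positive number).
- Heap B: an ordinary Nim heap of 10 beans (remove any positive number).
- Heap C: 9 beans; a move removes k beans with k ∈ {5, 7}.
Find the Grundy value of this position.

Heap A is a plain Nim heap of size 6, so its Grundy value is 6.
Heap B is a plain Nim heap of size 10, so its Grundy value is 10.
Grundy values for heap C (subtraction set {5, 7}):
g(0) = mex{} = 0
g(1) = mex{} = 0
g(2) = mex{} = 0
g(3) = mex{} = 0
g(4) = mex{} = 0
g(5) = mex{0} = 1
g(6) = mex{0} = 1
g(7) = mex{0} = 1
g(8) = mex{0} = 1
g(9) = mex{0} = 1
So g(9) = 1.
By the Sprague-Grundy theorem, the Grundy value of a sum of independent games is the XOR of the component values.
Combined value = 6 XOR 10 XOR 1 = 13.

13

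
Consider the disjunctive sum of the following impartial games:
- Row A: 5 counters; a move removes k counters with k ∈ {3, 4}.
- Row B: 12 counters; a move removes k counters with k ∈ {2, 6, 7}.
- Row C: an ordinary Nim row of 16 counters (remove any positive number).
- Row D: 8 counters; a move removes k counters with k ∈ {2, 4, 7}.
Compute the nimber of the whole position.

18

Build the Grundy sequence for row A with g(k) = mex{g(k−s) : s ∈ {3, 4}, s ≤ k}:
g(0) = mex{} = 0
g(1) = mex{} = 0
g(2) = mex{} = 0
g(3) = mex{0} = 1
g(4) = mex{0} = 1
g(5) = mex{0} = 1
So g(5) = 1.
Build the Grundy sequence for row B with g(k) = mex{g(k−s) : s ∈ {2, 6, 7}, s ≤ k}:
g(0) = mex{} = 0
g(1) = mex{} = 0
g(2) = mex{0} = 1
g(3) = mex{0} = 1
g(4) = mex{1} = 0
g(5) = mex{1} = 0
g(6) = mex{0} = 1
g(7) = mex{0} = 1
g(8) = mex{0,1} = 2
g(9) = mex{1} = 0
g(10) = mex{0,1,2} = 3
g(11) = mex{0} = 1
g(12) = mex{0,1,3} = 2
So g(12) = 2.
Row C is a plain Nim row of size 16, so its Grundy value is 16.
For row D, compute g(0), g(1), … with moves {2, 4, 7}:
g(0) = mex{} = 0
g(1) = mex{} = 0
g(2) = mex{0} = 1
g(3) = mex{0} = 1
g(4) = mex{0,1} = 2
g(5) = mex{0,1} = 2
g(6) = mex{1,2} = 0
g(7) = mex{0,1,2} = 3
g(8) = mex{0,2} = 1
So g(8) = 1.
By the Sprague-Grundy theorem, the Grundy value of a sum of independent games is the XOR of the component values.
Combined value = 1 ⊕ 2 ⊕ 16 ⊕ 1 = 18.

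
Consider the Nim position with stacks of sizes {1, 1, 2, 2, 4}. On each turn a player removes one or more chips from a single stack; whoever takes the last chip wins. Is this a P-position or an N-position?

N-position

Write each in binary and XOR column by column:
  001  (1)
  001  (1)
  010  (2)
  010  (2)
  100  (4)
  ---
  100  (4)
The nim-sum is 4 ≠ 0, so this is an N-position: the player to move can win.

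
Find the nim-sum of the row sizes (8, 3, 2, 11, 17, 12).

31

Bitwise XOR of the heap sizes:
  01000  (8)
  00011  (3)
  00010  (2)
  01011  (11)
  10001  (17)
  01100  (12)
  -----
  11111  (31)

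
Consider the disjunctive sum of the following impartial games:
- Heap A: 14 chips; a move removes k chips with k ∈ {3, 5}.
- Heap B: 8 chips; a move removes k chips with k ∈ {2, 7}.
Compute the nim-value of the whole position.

Grundy values for heap A (subtraction set {3, 5}):
g(0) = mex{} = 0
g(1) = mex{} = 0
g(2) = mex{} = 0
g(3) = mex{0} = 1
g(4) = mex{0} = 1
g(5) = mex{0} = 1
g(6) = mex{0,1} = 2
g(7) = mex{0,1} = 2
g(8) = mex{1} = 0
g(9) = mex{1,2} = 0
g(10) = mex{1,2} = 0
g(11) = mex{0,2} = 1
g(12) = mex{0,2} = 1
g(13) = mex{0} = 1
g(14) = mex{0,1} = 2
So g(14) = 2.
For heap B, compute g(0), g(1), … with moves {2, 7}:
k:     0  1  2  3  4  5  6  7  8
g(k):  0  0  1  1  0  0  1  1  2
So g(8) = 2.
The value of a disjunctive sum is the nim-sum of the parts.
Combined value = 2 ⊕ 2 = 0.

0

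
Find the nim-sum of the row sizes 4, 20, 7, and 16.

7

Compute the nim-sum pairwise:
4 ⊕ 20 = 16
16 ⊕ 7 = 23
23 ⊕ 16 = 7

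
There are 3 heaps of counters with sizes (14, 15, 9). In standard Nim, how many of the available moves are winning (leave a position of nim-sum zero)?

3

In binary:
  1110  (14)
  1111  (15)
  1001  (9)
  ----
  1000  (8)
The overall nim-sum is X = 8. A heap of size p has a winning move iff p XOR X < p (reduce it to p XOR X).
  14: 14 XOR 8 = 6 < 14 — winning move (to 6).
  15: 15 XOR 8 = 7 < 15 — winning move (to 7).
  9: 9 XOR 8 = 1 < 9 — winning move (to 1).
That gives 3 winning moves.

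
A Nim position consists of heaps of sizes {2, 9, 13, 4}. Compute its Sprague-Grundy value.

2

In binary:
  0010  (2)
  1001  (9)
  1101  (13)
  0100  (4)
  ----
  0010  (2)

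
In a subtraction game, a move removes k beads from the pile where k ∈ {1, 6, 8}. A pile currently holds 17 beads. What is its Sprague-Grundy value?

1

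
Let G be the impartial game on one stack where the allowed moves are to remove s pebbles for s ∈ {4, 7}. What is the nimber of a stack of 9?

Grundy values for subtraction set {4, 7}:
k:     0  1  2  3  4  5  6  7  8  9
g(k):  0  0  0  0  1  1  1  1  2  2
So g(9) = 2.

2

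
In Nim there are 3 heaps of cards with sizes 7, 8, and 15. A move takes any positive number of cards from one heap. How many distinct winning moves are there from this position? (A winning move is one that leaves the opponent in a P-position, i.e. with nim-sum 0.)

Compute the nim-sum pairwise:
7 ^ 8 = 15
15 ^ 15 = 0
The nim-sum is already 0, so every move leaves a nonzero nim-sum — there are no winning moves.

0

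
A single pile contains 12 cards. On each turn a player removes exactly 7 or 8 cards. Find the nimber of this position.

1

Build the Grundy sequence with g(k) = mex{g(k−s) : s ∈ {7, 8}, s ≤ k}:
k:     0  1  2  3  4  5  6  7  8  9 10 11 12
g(k):  0  0  0  0  0  0  0  1  1  1  1  1  1
So g(12) = 1.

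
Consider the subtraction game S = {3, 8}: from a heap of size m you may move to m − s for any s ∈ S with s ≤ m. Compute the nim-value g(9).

Grundy values for subtraction set {3, 8}:
g(0) = mex{} = 0
g(1) = mex{} = 0
g(2) = mex{} = 0
g(3) = mex{0} = 1
g(4) = mex{0} = 1
g(5) = mex{0} = 1
g(6) = mex{1} = 0
g(7) = mex{1} = 0
g(8) = mex{0,1} = 2
g(9) = mex{0} = 1
So g(9) = 1.

1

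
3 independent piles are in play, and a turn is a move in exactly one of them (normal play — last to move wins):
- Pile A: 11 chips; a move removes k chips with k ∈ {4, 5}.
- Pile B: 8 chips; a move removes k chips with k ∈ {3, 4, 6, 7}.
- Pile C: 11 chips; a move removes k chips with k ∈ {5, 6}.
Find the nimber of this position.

For pile A, compute g(0), g(1), … with moves {4, 5}:
g(0) = mex{} = 0
g(1) = mex{} = 0
g(2) = mex{} = 0
g(3) = mex{} = 0
g(4) = mex{0} = 1
g(5) = mex{0} = 1
g(6) = mex{0} = 1
g(7) = mex{0} = 1
g(8) = mex{0,1} = 2
g(9) = mex{1} = 0
g(10) = mex{1} = 0
g(11) = mex{1} = 0
So g(11) = 0.
For pile B, compute g(0), g(1), … with moves {3, 4, 6, 7}:
k:     0  1  2  3  4  5  6  7  8
g(k):  0  0  0  1  1  1  2  2  2
So g(8) = 2.
For pile C, compute g(0), g(1), … with moves {5, 6}:
k:     0  1  2  3  4  5  6  7  8  9 10 11
g(k):  0  0  0  0  0  1  1  1  1  1  2  0
So g(11) = 0.
The value of a disjunctive sum is the nim-sum of the parts.
Combined value = 0 ⊕ 2 ⊕ 0 = 2.

2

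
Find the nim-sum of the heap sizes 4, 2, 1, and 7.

0

Nim-sum: 4 XOR 2 XOR 1 XOR 7 = 0.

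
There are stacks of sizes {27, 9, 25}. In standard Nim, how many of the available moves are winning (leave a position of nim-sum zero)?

3

Write each in binary and XOR column by column:
  11011  (27)
  01001  (9)
  11001  (25)
  -----
  01011  (11)
The overall nim-sum is X = 11. A stack of size p has a winning move iff p XOR X < p (reduce it to p XOR X).
  27: 27 XOR 11 = 16 < 27 — winning move (to 16).
  9: 9 XOR 11 = 2 < 9 — winning move (to 2).
  25: 25 XOR 11 = 18 < 25 — winning move (to 18).
That gives 3 winning moves.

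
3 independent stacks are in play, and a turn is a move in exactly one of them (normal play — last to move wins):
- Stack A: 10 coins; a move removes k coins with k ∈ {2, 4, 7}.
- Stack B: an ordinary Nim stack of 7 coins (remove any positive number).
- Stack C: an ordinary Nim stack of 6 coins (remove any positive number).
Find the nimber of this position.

3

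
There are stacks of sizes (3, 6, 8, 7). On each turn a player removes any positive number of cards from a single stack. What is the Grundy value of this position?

10

Bitwise XOR of the heap sizes:
  0011  (3)
  0110  (6)
  1000  (8)
  0111  (7)
  ----
  1010  (10)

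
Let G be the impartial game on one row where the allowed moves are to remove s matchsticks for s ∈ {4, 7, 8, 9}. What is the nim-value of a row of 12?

3

Grundy values for subtraction set {4, 7, 8, 9}:
g(0) = mex{} = 0
g(1) = mex{} = 0
g(2) = mex{} = 0
g(3) = mex{} = 0
g(4) = mex{0} = 1
g(5) = mex{0} = 1
g(6) = mex{0} = 1
g(7) = mex{0} = 1
g(8) = mex{0,1} = 2
g(9) = mex{0,1} = 2
g(10) = mex{0,1} = 2
g(11) = mex{0,1} = 2
g(12) = mex{0,1,2} = 3
So g(12) = 3.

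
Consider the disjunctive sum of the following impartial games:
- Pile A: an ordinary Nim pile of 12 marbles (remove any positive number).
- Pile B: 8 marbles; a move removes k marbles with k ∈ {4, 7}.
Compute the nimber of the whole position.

14

Pile A is a plain Nim pile of size 12, so its Grundy value is 12.
Grundy values for pile B (subtraction set {4, 7}):
k:     0  1  2  3  4  5  6  7  8
g(k):  0  0  0  0  1  1  1  1  2
So g(8) = 2.
The value of a disjunctive sum is the nim-sum of the parts.
Combined value = 12 ⊕ 2 = 14.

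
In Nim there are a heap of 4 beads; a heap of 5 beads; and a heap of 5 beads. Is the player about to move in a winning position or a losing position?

Winning position

Nim-sum: 4 ⊕ 5 ⊕ 5 = 4.
The nim-sum is 4 ≠ 0, so this is an N-position: the player to move can win.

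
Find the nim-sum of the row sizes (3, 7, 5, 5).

Bitwise XOR of the heap sizes:
  011  (3)
  111  (7)
  101  (5)
  101  (5)
  ---
  100  (4)

4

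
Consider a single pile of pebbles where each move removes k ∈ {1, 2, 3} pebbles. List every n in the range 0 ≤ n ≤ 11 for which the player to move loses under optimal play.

0, 4, 8

Compute g(0), g(1), … for moves {1, 2, 3}:
k:     0  1  2  3  4  5  6  7  8  9 10 11
g(k):  0  1  2  3  0  1  2  3  0  1  2  3
The P-positions (g = 0) in 0..11 are 0, 4, 8.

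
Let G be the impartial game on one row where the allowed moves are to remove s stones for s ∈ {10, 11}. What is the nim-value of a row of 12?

1

Build the Grundy sequence with g(k) = mex{g(k−s) : s ∈ {10, 11}, s ≤ k}:
k:     0  1  2  3  4  5  6  7  8  9 10 11 12
g(k):  0  0  0  0  0  0  0  0  0  0  1  1  1
So g(12) = 1.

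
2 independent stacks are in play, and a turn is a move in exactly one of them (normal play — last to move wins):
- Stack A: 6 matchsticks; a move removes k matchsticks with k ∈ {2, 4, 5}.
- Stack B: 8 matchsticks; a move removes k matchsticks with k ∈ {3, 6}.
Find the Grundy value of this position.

1

Grundy values for stack A (subtraction set {2, 4, 5}):
k:     0  1  2  3  4  5  6
g(k):  0  0  1  1  2  2  3
So g(6) = 3.
Grundy values for stack B (subtraction set {3, 6}):
g(0) = mex{} = 0
g(1) = mex{} = 0
g(2) = mex{} = 0
g(3) = mex{0} = 1
g(4) = mex{0} = 1
g(5) = mex{0} = 1
g(6) = mex{0,1} = 2
g(7) = mex{0,1} = 2
g(8) = mex{0,1} = 2
So g(8) = 2.
The value of a disjunctive sum is the nim-sum of the parts.
Combined value = 3 ⊕ 2 = 1.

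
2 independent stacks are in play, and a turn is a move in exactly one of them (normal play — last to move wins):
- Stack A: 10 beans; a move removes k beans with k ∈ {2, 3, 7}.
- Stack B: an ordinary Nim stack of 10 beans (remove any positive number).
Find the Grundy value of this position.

10

For stack A, compute g(0), g(1), … with moves {2, 3, 7}:
k:     0  1  2  3  4  5  6  7  8  9 10
g(k):  0  0  1  1  2  0  0  1  1  2  0
So g(10) = 0.
Stack B is a plain Nim stack of size 10, so its Grundy value is 10.
The value of a disjunctive sum is the nim-sum of the parts.
Combined value = 0 ⊕ 10 = 10.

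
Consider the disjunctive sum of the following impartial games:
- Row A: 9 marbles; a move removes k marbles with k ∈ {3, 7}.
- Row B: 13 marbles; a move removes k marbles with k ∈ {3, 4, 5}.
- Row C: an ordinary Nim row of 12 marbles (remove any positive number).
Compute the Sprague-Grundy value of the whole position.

Grundy values for row A (subtraction set {3, 7}):
g(0) = mex{} = 0
g(1) = mex{} = 0
g(2) = mex{} = 0
g(3) = mex{0} = 1
g(4) = mex{0} = 1
g(5) = mex{0} = 1
g(6) = mex{1} = 0
g(7) = mex{0,1} = 2
g(8) = mex{0,1} = 2
g(9) = mex{0} = 1
So g(9) = 1.
Grundy values for row B (subtraction set {3, 4, 5}):
g(0) = mex{} = 0
g(1) = mex{} = 0
g(2) = mex{} = 0
g(3) = mex{0} = 1
g(4) = mex{0} = 1
g(5) = mex{0} = 1
g(6) = mex{0,1} = 2
g(7) = mex{0,1} = 2
g(8) = mex{1} = 0
g(9) = mex{1,2} = 0
g(10) = mex{1,2} = 0
g(11) = mex{0,2} = 1
g(12) = mex{0,2} = 1
g(13) = mex{0} = 1
So g(13) = 1.
Row C is a plain Nim row of size 12, so its Grundy value is 12.
The value of a disjunctive sum is the nim-sum of the parts.
Combined value = 1 XOR 1 XOR 12 = 12.

12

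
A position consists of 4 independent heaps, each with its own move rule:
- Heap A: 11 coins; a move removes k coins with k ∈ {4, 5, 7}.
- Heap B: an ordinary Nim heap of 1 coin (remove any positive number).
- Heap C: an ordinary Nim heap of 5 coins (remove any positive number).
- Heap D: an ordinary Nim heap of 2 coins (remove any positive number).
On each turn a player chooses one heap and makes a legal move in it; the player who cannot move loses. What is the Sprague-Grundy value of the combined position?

Grundy values for heap A (subtraction set {4, 5, 7}):
g(0) = mex{} = 0
g(1) = mex{} = 0
g(2) = mex{} = 0
g(3) = mex{} = 0
g(4) = mex{0} = 1
g(5) = mex{0} = 1
g(6) = mex{0} = 1
g(7) = mex{0} = 1
g(8) = mex{0,1} = 2
g(9) = mex{0,1} = 2
g(10) = mex{0,1} = 2
g(11) = mex{1} = 0
So g(11) = 0.
Heap B is a plain Nim heap of size 1, so its Grundy value is 1.
Heap C is a plain Nim heap of size 5, so its Grundy value is 5.
Heap D is a plain Nim heap of size 2, so its Grundy value is 2.
The value of a disjunctive sum is the nim-sum of the parts.
Combined value = 0 XOR 1 XOR 5 XOR 2 = 6.

6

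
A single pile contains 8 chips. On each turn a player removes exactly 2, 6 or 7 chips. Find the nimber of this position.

Grundy values for subtraction set {2, 6, 7}:
k:     0  1  2  3  4  5  6  7  8
g(k):  0  0  1  1  0  0  1  1  2
So g(8) = 2.

2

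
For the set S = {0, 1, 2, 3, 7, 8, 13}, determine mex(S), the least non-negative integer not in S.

4

The values 0, 1, 2, 3 are all present; 4 is the first non-negative integer missing from the set.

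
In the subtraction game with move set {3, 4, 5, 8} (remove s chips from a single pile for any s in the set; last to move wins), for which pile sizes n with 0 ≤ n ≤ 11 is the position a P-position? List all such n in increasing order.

0, 1, 2, 11

Build the Grundy sequence with g(k) = mex{g(k−s) : s ∈ {3, 4, 5, 8}, s ≤ k}:
k:     0  1  2  3  4  5  6  7  8  9 10 11
g(k):  0  0  0  1  1  1  2  2  2  3  3  0
The P-positions (g = 0) in 0..11 are 0, 1, 2, 11.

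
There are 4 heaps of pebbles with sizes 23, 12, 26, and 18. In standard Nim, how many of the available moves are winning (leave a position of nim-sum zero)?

Bitwise XOR of the heap sizes:
  10111  (23)
  01100  (12)
  11010  (26)
  10010  (18)
  -----
  10011  (19)
The overall nim-sum is X = 19. A heap of size p has a winning move iff p XOR X < p (reduce it to p XOR X).
  23: 23 XOR 19 = 4 < 23 — winning move (to 4).
  12: 12 XOR 19 = 31 ≥ 12 — no move.
  26: 26 XOR 19 = 9 < 26 — winning move (to 9).
  18: 18 XOR 19 = 1 < 18 — winning move (to 1).
That gives 3 winning moves.

3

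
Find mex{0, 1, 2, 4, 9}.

The values 0, 1, 2 are all present; 3 is the first non-negative integer missing from the set.

3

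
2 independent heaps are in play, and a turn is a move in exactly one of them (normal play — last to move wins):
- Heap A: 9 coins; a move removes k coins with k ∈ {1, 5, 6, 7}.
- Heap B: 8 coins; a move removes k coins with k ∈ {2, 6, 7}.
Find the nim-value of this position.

1

For heap A, compute g(0), g(1), … with moves {1, 5, 6, 7}:
g(0) = mex{} = 0
g(1) = mex{0} = 1
g(2) = mex{1} = 0
g(3) = mex{0} = 1
g(4) = mex{1} = 0
g(5) = mex{0} = 1
g(6) = mex{0,1} = 2
g(7) = mex{0,1,2} = 3
g(8) = mex{0,1,3} = 2
g(9) = mex{0,1,2} = 3
So g(9) = 3.
Build the Grundy sequence for heap B with g(k) = mex{g(k−s) : s ∈ {2, 6, 7}, s ≤ k}:
g(0) = mex{} = 0
g(1) = mex{} = 0
g(2) = mex{0} = 1
g(3) = mex{0} = 1
g(4) = mex{1} = 0
g(5) = mex{1} = 0
g(6) = mex{0} = 1
g(7) = mex{0} = 1
g(8) = mex{0,1} = 2
So g(8) = 2.
The value of a disjunctive sum is the nim-sum of the parts.
Combined value = 3 XOR 2 = 1.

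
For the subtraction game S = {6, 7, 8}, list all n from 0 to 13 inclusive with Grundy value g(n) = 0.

0, 1, 2, 3, 4, 5

Compute g(0), g(1), … for moves {6, 7, 8}:
k:     0  1  2  3  4  5  6  7  8  9 10 11 12 13
g(k):  0  0  0  0  0  0  1  1  1  1  1  1  2  2
The P-positions (g = 0) in 0..13 are 0, 1, 2, 3, 4, 5.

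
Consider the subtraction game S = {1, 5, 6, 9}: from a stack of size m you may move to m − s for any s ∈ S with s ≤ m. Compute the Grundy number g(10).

2

Grundy values for subtraction set {1, 5, 6, 9}:
g(0) = mex{} = 0
g(1) = mex{0} = 1
g(2) = mex{1} = 0
g(3) = mex{0} = 1
g(4) = mex{1} = 0
g(5) = mex{0} = 1
g(6) = mex{0,1} = 2
g(7) = mex{0,1,2} = 3
g(8) = mex{0,1,3} = 2
g(9) = mex{0,1,2} = 3
g(10) = mex{0,1,3} = 2
So g(10) = 2.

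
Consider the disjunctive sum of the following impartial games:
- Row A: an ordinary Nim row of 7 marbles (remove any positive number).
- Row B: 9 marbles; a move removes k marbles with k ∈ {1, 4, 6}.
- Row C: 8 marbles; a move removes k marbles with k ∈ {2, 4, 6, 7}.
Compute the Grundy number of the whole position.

1

Row A is a plain Nim row of size 7, so its Grundy value is 7.
For row B, compute g(0), g(1), … with moves {1, 4, 6}:
k:     0  1  2  3  4  5  6  7  8  9
g(k):  0  1  0  1  2  0  1  0  1  2
So g(9) = 2.
Build the Grundy sequence for row C with g(k) = mex{g(k−s) : s ∈ {2, 4, 6, 7}, s ≤ k}:
k:     0  1  2  3  4  5  6  7  8
g(k):  0  0  1  1  2  2  3  3  4
So g(8) = 4.
By the Sprague-Grundy theorem, the Grundy value of a sum of independent games is the XOR of the component values.
Combined value = 7 XOR 2 XOR 4 = 1.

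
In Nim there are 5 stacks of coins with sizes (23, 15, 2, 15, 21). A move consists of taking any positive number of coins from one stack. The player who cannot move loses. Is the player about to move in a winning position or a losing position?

Compute the nim-sum pairwise:
23 XOR 15 = 24
24 XOR 2 = 26
26 XOR 15 = 21
21 XOR 21 = 0
The nim-sum is 0, so this is a P-position: the player to move is in a losing position under optimal play.

Losing position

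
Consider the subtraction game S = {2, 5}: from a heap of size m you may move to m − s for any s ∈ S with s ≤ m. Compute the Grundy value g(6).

Grundy values for subtraction set {2, 5}:
k:     0  1  2  3  4  5  6
g(k):  0  0  1  1  0  2  1
So g(6) = 1.

1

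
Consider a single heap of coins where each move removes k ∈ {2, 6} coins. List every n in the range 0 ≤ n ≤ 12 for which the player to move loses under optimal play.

Grundy values for subtraction set {2, 6}:
k:     0  1  2  3  4  5  6  7  8  9 10 11 12
g(k):  0  0  1  1  0  0  1  1  0  0  1  1  0
The P-positions (g = 0) in 0..12 are 0, 1, 4, 5, 8, 9, 12.

0, 1, 4, 5, 8, 9, 12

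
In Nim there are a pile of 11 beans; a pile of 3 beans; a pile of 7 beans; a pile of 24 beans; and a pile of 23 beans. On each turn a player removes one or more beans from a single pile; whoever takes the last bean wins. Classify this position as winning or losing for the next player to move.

Losing position

Compute the nim-sum pairwise:
11 XOR 3 = 8
8 XOR 7 = 15
15 XOR 24 = 23
23 XOR 23 = 0
The nim-sum is 0, so this is a P-position: the player to move is in a losing position under optimal play.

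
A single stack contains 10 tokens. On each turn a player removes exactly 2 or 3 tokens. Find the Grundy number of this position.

Grundy values for subtraction set {2, 3}:
g(0) = mex{} = 0
g(1) = mex{} = 0
g(2) = mex{0} = 1
g(3) = mex{0} = 1
g(4) = mex{0,1} = 2
g(5) = mex{1} = 0
g(6) = mex{1,2} = 0
g(7) = mex{0,2} = 1
g(8) = mex{0} = 1
g(9) = mex{0,1} = 2
g(10) = mex{1} = 0
So g(10) = 0.

0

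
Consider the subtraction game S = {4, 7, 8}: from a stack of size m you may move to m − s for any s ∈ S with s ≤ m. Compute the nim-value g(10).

2

Build the Grundy sequence with g(k) = mex{g(k−s) : s ∈ {4, 7, 8}, s ≤ k}:
k:     0  1  2  3  4  5  6  7  8  9 10
g(k):  0  0  0  0  1  1  1  1  2  2  2
So g(10) = 2.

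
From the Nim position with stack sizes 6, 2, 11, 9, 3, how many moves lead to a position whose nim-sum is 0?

1

Nim-sum: 6 ⊕ 2 ⊕ 11 ⊕ 9 ⊕ 3 = 5.
The overall nim-sum is X = 5. A stack of size p has a winning move iff p XOR X < p (reduce it to p XOR X).
  6: 6 XOR 5 = 3 < 6 — winning move (to 3).
  2: 2 XOR 5 = 7 ≥ 2 — no move.
  11: 11 XOR 5 = 14 ≥ 11 — no move.
  9: 9 XOR 5 = 12 ≥ 9 — no move.
  3: 3 XOR 5 = 6 ≥ 3 — no move.
That gives 1 winning move.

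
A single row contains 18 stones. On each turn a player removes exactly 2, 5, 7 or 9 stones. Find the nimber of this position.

1

Grundy values for subtraction set {2, 5, 7, 9}:
k:     0  1  2  3  4  5  6  7  8  9 10 11 12 13 14 15 16 17 18
g(k):  0  0  1  1  0  2  1  3  2  2  3  3  0  4  1  0  0  1  1
So g(18) = 1.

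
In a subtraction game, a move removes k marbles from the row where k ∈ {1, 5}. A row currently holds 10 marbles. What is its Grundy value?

Build the Grundy sequence with g(k) = mex{g(k−s) : s ∈ {1, 5}, s ≤ k}:
k:     0  1  2  3  4  5  6  7  8  9 10
g(k):  0  1  0  1  0  1  0  1  0  1  0
So g(10) = 0.

0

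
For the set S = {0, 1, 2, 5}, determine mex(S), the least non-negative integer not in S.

3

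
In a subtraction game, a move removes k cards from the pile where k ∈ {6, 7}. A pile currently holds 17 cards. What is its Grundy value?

Compute g(0), g(1), … for moves {6, 7}:
k:     0  1  2  3  4  5  6  7  8  9 10 11 12 13 14 15 16 17
g(k):  0  0  0  0  0  0  1  1  1  1  1  1  2  0  0  0  0  0
So g(17) = 0.

0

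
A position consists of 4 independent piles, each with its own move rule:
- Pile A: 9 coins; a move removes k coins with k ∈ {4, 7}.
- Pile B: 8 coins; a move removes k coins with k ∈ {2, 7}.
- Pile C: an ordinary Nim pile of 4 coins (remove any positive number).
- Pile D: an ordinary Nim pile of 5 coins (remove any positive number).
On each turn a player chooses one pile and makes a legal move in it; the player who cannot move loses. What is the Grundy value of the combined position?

1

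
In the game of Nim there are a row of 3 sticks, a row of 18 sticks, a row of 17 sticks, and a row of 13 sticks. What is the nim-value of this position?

13

Nim-sum: 3 ⊕ 18 ⊕ 17 ⊕ 13 = 13.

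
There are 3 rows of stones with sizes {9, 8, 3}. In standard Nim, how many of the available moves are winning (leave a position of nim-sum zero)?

1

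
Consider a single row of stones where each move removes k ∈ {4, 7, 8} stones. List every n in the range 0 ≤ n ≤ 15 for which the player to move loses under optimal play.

0, 1, 2, 3, 12, 13, 14, 15

Grundy values for subtraction set {4, 7, 8}:
k:     0  1  2  3  4  5  6  7  8  9 10 11 12 13 14 15
g(k):  0  0  0  0  1  1  1  1  2  2  2  2  0  0  0  0
The P-positions (g = 0) in 0..15 are 0, 1, 2, 3, 12, 13, 14, 15.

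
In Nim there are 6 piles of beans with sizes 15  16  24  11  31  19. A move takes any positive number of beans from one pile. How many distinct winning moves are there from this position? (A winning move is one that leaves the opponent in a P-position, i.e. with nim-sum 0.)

0

Compute the nim-sum pairwise:
15 XOR 16 = 31
31 XOR 24 = 7
7 XOR 11 = 12
12 XOR 31 = 19
19 XOR 19 = 0
The nim-sum is already 0, so every move leaves a nonzero nim-sum — there are no winning moves.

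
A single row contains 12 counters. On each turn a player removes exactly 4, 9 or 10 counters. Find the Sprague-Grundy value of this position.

1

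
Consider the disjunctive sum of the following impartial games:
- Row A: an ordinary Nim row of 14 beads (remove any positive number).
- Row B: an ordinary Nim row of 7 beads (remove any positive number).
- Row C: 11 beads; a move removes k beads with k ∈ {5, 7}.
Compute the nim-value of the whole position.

11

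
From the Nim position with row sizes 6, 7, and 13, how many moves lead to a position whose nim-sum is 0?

Nim-sum: 6 ^ 7 ^ 13 = 12.
The overall nim-sum is X = 12. A row of size p has a winning move iff p XOR X < p (reduce it to p XOR X).
  6: 6 XOR 12 = 10 ≥ 6 — no move.
  7: 7 XOR 12 = 11 ≥ 7 — no move.
  13: 13 XOR 12 = 1 < 13 — winning move (to 1).
That gives 1 winning move.

1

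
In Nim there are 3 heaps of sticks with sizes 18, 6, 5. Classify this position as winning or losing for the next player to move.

Winning position

Bitwise XOR of the heap sizes:
  10010  (18)
  00110  (6)
  00101  (5)
  -----
  10001  (17)
The nim-sum is 17 ≠ 0, so this is an N-position: the player to move can win.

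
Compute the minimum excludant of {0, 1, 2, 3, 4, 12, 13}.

5

The values 0, 1, 2, 3, 4 are all present; 5 is the first non-negative integer missing from the set.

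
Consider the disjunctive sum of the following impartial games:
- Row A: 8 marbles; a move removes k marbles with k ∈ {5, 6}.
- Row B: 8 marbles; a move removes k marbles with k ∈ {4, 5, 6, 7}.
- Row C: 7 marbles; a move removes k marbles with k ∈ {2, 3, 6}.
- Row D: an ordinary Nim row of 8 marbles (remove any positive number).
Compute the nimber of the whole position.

10

Build the Grundy sequence for row A with g(k) = mex{g(k−s) : s ∈ {5, 6}, s ≤ k}:
g(0) = mex{} = 0
g(1) = mex{} = 0
g(2) = mex{} = 0
g(3) = mex{} = 0
g(4) = mex{} = 0
g(5) = mex{0} = 1
g(6) = mex{0} = 1
g(7) = mex{0} = 1
g(8) = mex{0} = 1
So g(8) = 1.
For row B, compute g(0), g(1), … with moves {4, 5, 6, 7}:
g(0) = mex{} = 0
g(1) = mex{} = 0
g(2) = mex{} = 0
g(3) = mex{} = 0
g(4) = mex{0} = 1
g(5) = mex{0} = 1
g(6) = mex{0} = 1
g(7) = mex{0} = 1
g(8) = mex{0,1} = 2
So g(8) = 2.
For row C, compute g(0), g(1), … with moves {2, 3, 6}:
k:     0  1  2  3  4  5  6  7
g(k):  0  0  1  1  2  0  3  1
So g(7) = 1.
Row D is a plain Nim row of size 8, so its Grundy value is 8.
The value of a disjunctive sum is the nim-sum of the parts.
Combined value = 1 ⊕ 2 ⊕ 1 ⊕ 8 = 10.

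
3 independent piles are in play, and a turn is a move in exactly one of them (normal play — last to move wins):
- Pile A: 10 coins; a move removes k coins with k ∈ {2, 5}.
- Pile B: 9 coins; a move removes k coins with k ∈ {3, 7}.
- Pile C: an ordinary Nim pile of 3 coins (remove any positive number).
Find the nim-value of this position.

Build the Grundy sequence for pile A with g(k) = mex{g(k−s) : s ∈ {2, 5}, s ≤ k}:
k:     0  1  2  3  4  5  6  7  8  9 10
g(k):  0  0  1  1  0  2  1  0  0  1  1
So g(10) = 1.
Grundy values for pile B (subtraction set {3, 7}):
g(0) = mex{} = 0
g(1) = mex{} = 0
g(2) = mex{} = 0
g(3) = mex{0} = 1
g(4) = mex{0} = 1
g(5) = mex{0} = 1
g(6) = mex{1} = 0
g(7) = mex{0,1} = 2
g(8) = mex{0,1} = 2
g(9) = mex{0} = 1
So g(9) = 1.
Pile C is a plain Nim pile of size 3, so its Grundy value is 3.
By the Sprague-Grundy theorem, the Grundy value of a sum of independent games is the XOR of the component values.
Combined value = 1 XOR 1 XOR 3 = 3.

3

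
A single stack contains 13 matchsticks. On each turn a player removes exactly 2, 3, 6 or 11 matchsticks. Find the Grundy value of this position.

Grundy values for subtraction set {2, 3, 6, 11}:
k:     0  1  2  3  4  5  6  7  8  9 10 11 12 13
g(k):  0  0  1  1  2  0  3  1  2  0  0  1  1  2
So g(13) = 2.

2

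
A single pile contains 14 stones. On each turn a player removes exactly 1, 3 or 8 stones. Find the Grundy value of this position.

1

Build the Grundy sequence with g(k) = mex{g(k−s) : s ∈ {1, 3, 8}, s ≤ k}:
g(0) = mex{} = 0
g(1) = mex{0} = 1
g(2) = mex{1} = 0
g(3) = mex{0} = 1
g(4) = mex{1} = 0
g(5) = mex{0} = 1
g(6) = mex{1} = 0
g(7) = mex{0} = 1
g(8) = mex{0,1} = 2
g(9) = mex{0,1,2} = 3
g(10) = mex{0,1,3} = 2
g(11) = mex{1,2} = 0
g(12) = mex{0,3} = 1
g(13) = mex{1,2} = 0
g(14) = mex{0} = 1
So g(14) = 1.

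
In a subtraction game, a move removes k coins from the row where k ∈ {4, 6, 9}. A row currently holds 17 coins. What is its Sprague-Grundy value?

Grundy values for subtraction set {4, 6, 9}:
k:     0  1  2  3  4  5  6  7  8  9 10 11 12 13 14 15 16 17
g(k):  0  0  0  0  1  1  1  1  2  2  2  2  3  0  0  0  0  1
So g(17) = 1.

1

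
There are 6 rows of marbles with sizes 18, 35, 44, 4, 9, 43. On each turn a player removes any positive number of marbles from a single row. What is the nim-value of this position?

Compute the nim-sum pairwise:
18 ⊕ 35 = 49
49 ⊕ 44 = 29
29 ⊕ 4 = 25
25 ⊕ 9 = 16
16 ⊕ 43 = 59

59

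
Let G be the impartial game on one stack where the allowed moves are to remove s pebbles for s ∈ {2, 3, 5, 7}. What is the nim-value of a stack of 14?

2

Compute g(0), g(1), … for moves {2, 3, 5, 7}:
g(0) = mex{} = 0
g(1) = mex{} = 0
g(2) = mex{0} = 1
g(3) = mex{0} = 1
g(4) = mex{0,1} = 2
g(5) = mex{0,1} = 2
g(6) = mex{0,1,2} = 3
g(7) = mex{0,1,2} = 3
g(8) = mex{0,1,2,3} = 4
g(9) = mex{1,2,3} = 0
g(10) = mex{1,2,3,4} = 0
g(11) = mex{0,2,3,4} = 1
g(12) = mex{0,2,3} = 1
g(13) = mex{0,1,3,4} = 2
g(14) = mex{0,1,3} = 2
So g(14) = 2.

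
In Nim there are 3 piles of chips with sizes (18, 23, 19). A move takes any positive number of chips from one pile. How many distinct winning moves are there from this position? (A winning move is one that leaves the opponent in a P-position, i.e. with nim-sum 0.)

In binary:
  10010  (18)
  10111  (23)
  10011  (19)
  -----
  10110  (22)
The overall nim-sum is X = 22. A pile of size p has a winning move iff p XOR X < p (reduce it to p XOR X).
  18: 18 XOR 22 = 4 < 18 — winning move (to 4).
  23: 23 XOR 22 = 1 < 23 — winning move (to 1).
  19: 19 XOR 22 = 5 < 19 — winning move (to 5).
That gives 3 winning moves.

3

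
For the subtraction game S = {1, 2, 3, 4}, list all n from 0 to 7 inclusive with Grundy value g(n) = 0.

Compute g(0), g(1), … for moves {1, 2, 3, 4}:
g(0) = mex{} = 0
g(1) = mex{0} = 1
g(2) = mex{0,1} = 2
g(3) = mex{0,1,2} = 3
g(4) = mex{0,1,2,3} = 4
g(5) = mex{1,2,3,4} = 0
g(6) = mex{0,2,3,4} = 1
g(7) = mex{0,1,3,4} = 2
The P-positions (g = 0) in 0..7 are 0, 5.

0, 5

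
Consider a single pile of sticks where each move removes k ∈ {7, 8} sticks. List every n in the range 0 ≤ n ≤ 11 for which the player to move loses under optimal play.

0, 1, 2, 3, 4, 5, 6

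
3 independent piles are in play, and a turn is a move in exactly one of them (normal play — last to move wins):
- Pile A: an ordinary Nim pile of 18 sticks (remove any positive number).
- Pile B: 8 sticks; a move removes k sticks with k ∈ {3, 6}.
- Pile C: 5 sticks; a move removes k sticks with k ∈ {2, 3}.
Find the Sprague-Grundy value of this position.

Pile A is a plain Nim pile of size 18, so its Grundy value is 18.
Grundy values for pile B (subtraction set {3, 6}):
k:     0  1  2  3  4  5  6  7  8
g(k):  0  0  0  1  1  1  2  2  2
So g(8) = 2.
Build the Grundy sequence for pile C with g(k) = mex{g(k−s) : s ∈ {2, 3}, s ≤ k}:
k:     0  1  2  3  4  5
g(k):  0  0  1  1  2  0
So g(5) = 0.
The value of a disjunctive sum is the nim-sum of the parts.
Combined value = 18 ⊕ 2 ⊕ 0 = 16.

16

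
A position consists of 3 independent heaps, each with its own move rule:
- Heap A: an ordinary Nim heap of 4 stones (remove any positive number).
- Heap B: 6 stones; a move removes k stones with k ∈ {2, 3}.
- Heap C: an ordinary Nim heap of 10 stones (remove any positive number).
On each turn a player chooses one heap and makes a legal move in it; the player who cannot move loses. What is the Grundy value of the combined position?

14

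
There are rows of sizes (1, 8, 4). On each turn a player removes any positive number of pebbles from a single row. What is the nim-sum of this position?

13

Write each in binary and XOR column by column:
  0001  (1)
  1000  (8)
  0100  (4)
  ----
  1101  (13)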